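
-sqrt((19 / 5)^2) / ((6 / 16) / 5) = -152 / 3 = -50.67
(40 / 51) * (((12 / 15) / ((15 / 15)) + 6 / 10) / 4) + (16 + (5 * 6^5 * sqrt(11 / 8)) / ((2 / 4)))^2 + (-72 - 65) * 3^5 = 622080 * sqrt(22) + 424017374429 / 51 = 8316983979.11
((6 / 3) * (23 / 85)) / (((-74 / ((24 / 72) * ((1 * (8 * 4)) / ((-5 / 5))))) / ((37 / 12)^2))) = 1702 / 2295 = 0.74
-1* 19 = -19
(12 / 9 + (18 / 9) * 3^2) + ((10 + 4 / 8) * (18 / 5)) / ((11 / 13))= 10561 / 165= 64.01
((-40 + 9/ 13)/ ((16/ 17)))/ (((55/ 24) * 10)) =-26061/ 14300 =-1.82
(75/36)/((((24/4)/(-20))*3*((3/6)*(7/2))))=-250/189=-1.32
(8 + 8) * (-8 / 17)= -128 / 17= -7.53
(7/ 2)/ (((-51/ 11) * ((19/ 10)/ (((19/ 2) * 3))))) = -385/ 34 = -11.32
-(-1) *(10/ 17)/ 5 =2/ 17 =0.12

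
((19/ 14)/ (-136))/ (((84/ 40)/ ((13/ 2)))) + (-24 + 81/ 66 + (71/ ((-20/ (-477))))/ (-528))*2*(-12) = 1371118381/ 2199120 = 623.49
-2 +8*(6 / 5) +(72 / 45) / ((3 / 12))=14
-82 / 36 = -41 / 18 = -2.28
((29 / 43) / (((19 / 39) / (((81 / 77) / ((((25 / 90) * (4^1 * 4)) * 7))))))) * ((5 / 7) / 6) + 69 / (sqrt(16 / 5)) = 38.58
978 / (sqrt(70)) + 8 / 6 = 4 / 3 + 489*sqrt(70) / 35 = 118.23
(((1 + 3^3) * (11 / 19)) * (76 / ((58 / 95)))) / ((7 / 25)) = 7206.90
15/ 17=0.88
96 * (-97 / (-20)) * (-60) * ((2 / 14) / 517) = -27936 / 3619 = -7.72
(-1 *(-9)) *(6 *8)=432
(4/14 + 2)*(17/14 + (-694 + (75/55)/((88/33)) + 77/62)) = -26391910/16709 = -1579.50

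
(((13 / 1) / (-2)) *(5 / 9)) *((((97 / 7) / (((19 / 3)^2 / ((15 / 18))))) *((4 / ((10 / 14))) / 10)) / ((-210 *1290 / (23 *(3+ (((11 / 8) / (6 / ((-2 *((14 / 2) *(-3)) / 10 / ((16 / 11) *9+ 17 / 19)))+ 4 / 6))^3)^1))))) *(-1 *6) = -2210040849906817657379 / 2483759672347436981944320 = -0.00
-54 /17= -3.18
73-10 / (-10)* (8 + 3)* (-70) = -697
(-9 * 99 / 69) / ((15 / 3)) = -297 / 115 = -2.58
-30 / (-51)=10 / 17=0.59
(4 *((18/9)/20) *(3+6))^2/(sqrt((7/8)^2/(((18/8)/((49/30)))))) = 3888 *sqrt(30)/1225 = 17.38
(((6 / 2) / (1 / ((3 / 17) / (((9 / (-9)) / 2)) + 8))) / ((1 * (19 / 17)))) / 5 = 78 / 19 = 4.11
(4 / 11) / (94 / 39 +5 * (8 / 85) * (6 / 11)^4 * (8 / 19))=33533214 / 223882429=0.15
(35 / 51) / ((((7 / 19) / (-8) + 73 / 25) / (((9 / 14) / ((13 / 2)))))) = 57000 / 2413541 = 0.02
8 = 8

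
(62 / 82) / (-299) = -31 / 12259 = -0.00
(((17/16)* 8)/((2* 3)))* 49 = 833/12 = 69.42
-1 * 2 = -2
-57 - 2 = -59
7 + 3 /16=115 /16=7.19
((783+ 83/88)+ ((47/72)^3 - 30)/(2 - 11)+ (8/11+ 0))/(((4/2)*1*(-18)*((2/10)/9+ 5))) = -145584104455/33404203008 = -4.36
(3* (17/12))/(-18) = -0.24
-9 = -9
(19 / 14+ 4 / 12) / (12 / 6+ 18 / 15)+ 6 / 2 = 2371 / 672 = 3.53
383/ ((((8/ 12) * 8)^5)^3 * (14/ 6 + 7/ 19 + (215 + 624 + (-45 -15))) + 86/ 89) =27879337995813/ 4571994389788358321499362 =0.00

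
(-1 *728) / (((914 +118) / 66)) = -2002 / 43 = -46.56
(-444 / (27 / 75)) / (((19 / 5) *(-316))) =4625 / 4503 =1.03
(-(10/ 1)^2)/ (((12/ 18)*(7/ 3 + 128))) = -450/ 391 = -1.15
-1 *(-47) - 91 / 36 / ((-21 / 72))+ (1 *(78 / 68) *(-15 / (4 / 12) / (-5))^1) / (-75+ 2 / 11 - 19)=1949371 / 35088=55.56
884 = 884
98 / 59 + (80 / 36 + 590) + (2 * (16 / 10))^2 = 604.12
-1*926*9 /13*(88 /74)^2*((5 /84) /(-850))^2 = -56023 /12601165850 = -0.00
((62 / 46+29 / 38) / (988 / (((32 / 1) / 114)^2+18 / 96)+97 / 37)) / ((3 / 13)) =818993409 / 332411894150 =0.00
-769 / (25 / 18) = -553.68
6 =6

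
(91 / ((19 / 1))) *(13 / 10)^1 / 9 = 1183 / 1710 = 0.69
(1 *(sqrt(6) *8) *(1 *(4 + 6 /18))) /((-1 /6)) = -208 *sqrt(6) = -509.49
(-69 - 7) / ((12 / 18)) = -114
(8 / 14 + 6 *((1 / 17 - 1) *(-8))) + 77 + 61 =21866 / 119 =183.75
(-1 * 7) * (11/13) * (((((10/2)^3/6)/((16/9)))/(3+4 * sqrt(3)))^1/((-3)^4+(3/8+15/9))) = 86625/1347268 - 28875 * sqrt(3)/336817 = -0.08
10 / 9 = 1.11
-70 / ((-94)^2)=-35 / 4418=-0.01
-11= -11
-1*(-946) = 946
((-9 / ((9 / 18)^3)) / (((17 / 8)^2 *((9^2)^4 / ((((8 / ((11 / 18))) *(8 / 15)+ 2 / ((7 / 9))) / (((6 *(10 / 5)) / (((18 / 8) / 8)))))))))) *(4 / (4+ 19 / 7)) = -19616 / 397020970665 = -0.00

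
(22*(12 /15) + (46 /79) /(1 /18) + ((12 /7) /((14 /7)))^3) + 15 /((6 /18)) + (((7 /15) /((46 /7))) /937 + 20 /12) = 1320540059609 /17519023410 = 75.38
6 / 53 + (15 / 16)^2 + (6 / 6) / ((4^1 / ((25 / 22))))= 190471 / 149248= 1.28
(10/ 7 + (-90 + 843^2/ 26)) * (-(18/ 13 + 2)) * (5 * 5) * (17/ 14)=-2799254.62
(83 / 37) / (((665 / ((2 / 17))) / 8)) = 1328 / 418285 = 0.00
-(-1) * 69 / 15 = 23 / 5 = 4.60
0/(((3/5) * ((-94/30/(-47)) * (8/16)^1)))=0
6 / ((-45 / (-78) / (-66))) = -3432 / 5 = -686.40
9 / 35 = 0.26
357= 357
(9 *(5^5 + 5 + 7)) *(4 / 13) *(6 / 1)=677592 / 13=52122.46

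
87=87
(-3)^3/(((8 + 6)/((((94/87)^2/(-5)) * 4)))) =1.80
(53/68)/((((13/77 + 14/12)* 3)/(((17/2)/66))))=371/14808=0.03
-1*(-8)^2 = -64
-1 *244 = -244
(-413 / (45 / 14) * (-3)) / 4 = 2891 / 30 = 96.37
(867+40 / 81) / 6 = 70267 / 486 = 144.58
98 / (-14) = -7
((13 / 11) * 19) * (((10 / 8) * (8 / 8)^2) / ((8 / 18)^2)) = 100035 / 704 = 142.10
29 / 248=0.12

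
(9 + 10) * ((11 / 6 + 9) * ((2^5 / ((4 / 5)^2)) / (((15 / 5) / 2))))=6861.11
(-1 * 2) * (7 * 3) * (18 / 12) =-63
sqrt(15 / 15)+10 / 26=1.38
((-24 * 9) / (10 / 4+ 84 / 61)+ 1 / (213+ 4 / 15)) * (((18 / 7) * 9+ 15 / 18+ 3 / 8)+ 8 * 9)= -5367.51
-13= -13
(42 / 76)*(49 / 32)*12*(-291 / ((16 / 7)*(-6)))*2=2096073 / 4864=430.94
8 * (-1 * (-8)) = 64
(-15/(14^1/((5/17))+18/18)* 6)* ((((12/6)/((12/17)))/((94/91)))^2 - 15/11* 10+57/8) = -88541825/47237256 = -1.87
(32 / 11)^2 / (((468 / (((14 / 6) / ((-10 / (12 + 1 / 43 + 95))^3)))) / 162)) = -8379.05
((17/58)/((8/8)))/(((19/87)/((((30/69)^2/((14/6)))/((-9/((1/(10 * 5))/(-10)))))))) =17/703570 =0.00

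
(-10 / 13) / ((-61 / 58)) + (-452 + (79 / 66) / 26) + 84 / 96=-94281163 / 209352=-450.35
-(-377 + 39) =338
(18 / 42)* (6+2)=24 / 7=3.43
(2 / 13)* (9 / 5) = 18 / 65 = 0.28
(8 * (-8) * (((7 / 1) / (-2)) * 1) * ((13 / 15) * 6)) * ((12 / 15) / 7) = 3328 / 25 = 133.12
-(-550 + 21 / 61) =549.66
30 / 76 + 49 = 1877 / 38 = 49.39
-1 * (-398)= 398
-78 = -78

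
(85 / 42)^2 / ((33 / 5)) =36125 / 58212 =0.62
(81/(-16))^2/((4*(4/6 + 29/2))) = 19683/46592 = 0.42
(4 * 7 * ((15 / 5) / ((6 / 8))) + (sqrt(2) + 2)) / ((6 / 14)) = 7 * sqrt(2) / 3 + 266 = 269.30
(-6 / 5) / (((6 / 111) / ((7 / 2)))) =-777 / 10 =-77.70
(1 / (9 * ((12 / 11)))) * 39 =143 / 36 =3.97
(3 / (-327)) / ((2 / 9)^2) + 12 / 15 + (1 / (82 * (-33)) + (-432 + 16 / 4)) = -1260592543 / 2949540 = -427.39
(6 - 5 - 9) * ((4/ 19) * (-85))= 2720/ 19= 143.16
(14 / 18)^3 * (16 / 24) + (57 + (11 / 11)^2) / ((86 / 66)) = 4215416 / 94041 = 44.83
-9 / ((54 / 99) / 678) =-11187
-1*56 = -56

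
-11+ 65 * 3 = 184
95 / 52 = 1.83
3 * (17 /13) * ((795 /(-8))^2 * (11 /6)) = 118188675 /1664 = 71026.85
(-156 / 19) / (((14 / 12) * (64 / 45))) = -4.95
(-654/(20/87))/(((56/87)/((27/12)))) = -22275567/2240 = -9944.45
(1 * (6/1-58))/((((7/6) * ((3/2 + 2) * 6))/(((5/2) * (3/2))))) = -390/49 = -7.96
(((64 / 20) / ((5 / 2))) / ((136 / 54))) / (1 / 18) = 3888 / 425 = 9.15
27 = 27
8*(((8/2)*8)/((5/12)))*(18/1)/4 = 13824/5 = 2764.80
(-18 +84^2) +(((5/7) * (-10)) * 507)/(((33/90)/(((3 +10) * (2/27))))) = -571222/231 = -2472.82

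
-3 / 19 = -0.16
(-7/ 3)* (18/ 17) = -42/ 17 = -2.47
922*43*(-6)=-237876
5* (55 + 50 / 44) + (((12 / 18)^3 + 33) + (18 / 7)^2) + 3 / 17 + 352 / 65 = 10490714789 / 32162130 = 326.18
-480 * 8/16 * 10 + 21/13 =-2398.38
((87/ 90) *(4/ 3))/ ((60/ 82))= 1189/ 675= 1.76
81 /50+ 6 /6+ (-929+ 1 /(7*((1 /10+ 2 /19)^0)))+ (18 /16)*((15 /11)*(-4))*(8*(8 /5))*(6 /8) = -3792813 /3850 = -985.15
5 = 5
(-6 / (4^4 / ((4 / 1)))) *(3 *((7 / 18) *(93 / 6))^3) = -10218313 / 165888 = -61.60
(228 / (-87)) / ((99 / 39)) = -988 / 957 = -1.03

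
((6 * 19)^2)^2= 168896016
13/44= 0.30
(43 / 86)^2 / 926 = 1 / 3704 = 0.00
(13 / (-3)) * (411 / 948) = -1781 / 948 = -1.88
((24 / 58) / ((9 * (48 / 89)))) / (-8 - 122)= -89 / 135720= -0.00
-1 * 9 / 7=-9 / 7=-1.29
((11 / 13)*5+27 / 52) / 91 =19 / 364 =0.05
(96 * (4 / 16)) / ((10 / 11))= 132 / 5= 26.40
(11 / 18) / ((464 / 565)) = 6215 / 8352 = 0.74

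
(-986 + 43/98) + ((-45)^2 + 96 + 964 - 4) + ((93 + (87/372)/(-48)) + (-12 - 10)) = 631836115/291648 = 2166.43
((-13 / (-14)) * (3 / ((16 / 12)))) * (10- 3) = 117 / 8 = 14.62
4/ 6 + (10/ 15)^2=10/ 9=1.11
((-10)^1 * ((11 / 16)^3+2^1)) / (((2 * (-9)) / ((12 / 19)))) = 47615 / 58368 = 0.82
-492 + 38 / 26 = -6377 / 13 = -490.54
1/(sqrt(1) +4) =1/5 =0.20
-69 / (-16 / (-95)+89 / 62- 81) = 135470 / 155881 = 0.87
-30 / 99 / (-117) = 10 / 3861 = 0.00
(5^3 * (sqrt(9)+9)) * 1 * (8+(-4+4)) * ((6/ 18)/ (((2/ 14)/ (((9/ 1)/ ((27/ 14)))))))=392000/ 3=130666.67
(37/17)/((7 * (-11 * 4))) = -37/5236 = -0.01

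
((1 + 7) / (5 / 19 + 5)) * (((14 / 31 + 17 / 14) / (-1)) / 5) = -13737 / 27125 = -0.51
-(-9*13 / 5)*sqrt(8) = 234*sqrt(2) / 5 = 66.19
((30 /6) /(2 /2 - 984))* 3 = -15 /983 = -0.02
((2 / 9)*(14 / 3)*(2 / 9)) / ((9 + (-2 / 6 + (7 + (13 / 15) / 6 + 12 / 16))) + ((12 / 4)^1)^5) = 1120 / 1261467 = 0.00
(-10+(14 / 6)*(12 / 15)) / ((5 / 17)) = -2074 / 75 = -27.65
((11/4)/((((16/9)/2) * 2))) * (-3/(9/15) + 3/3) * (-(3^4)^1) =8019/16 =501.19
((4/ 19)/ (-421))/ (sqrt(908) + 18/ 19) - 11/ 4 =-189560687/ 68931172 - 19 * sqrt(227)/ 17232793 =-2.75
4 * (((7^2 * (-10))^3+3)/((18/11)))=-2588277934/9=-287586437.11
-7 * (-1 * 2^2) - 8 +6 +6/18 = 79/3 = 26.33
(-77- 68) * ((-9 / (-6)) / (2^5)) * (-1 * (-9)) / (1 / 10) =-19575 / 32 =-611.72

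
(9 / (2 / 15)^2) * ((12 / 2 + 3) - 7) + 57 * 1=1069.50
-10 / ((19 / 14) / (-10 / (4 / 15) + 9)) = 210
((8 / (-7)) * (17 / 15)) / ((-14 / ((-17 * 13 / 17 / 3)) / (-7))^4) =-485537 / 17010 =-28.54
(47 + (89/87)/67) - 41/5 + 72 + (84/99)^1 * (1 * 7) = 12476987/106865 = 116.75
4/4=1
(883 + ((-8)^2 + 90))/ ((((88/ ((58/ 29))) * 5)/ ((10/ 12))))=1037/ 264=3.93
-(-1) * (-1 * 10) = -10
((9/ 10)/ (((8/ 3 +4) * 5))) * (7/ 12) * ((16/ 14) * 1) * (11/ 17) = 99/ 8500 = 0.01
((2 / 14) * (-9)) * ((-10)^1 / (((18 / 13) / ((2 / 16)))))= 1.16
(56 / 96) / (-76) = -7 / 912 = -0.01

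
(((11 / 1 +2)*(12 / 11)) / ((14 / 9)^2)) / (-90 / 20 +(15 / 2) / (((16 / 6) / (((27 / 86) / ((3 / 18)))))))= 241488 / 32879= 7.34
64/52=16/13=1.23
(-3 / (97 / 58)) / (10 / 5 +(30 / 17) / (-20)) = -5916 / 6305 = -0.94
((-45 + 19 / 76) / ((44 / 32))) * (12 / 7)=-4296 / 77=-55.79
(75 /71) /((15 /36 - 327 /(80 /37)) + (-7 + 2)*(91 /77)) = -198000 /29377457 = -0.01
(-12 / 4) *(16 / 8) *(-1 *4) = 24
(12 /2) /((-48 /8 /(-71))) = 71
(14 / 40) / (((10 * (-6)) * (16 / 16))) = -7 / 1200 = -0.01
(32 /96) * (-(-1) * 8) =2.67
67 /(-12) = -67 /12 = -5.58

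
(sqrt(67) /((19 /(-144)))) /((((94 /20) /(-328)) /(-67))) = -31645440*sqrt(67) /893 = -290066.17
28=28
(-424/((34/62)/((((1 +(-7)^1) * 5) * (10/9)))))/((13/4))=5257600/663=7930.02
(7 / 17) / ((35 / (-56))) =-56 / 85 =-0.66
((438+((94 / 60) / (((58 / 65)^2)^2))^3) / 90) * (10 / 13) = 141832681422594945002227963 / 36624823095986641322606592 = 3.87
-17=-17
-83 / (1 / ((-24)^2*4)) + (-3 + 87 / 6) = -382441 / 2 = -191220.50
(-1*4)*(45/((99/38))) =-760/11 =-69.09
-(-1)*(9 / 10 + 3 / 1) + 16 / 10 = 11 / 2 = 5.50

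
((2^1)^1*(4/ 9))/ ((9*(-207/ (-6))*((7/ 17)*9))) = 272/ 352107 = 0.00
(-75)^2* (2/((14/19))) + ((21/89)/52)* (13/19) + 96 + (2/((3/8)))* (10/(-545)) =237873998849/15482796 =15363.76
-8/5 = -1.60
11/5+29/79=1014/395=2.57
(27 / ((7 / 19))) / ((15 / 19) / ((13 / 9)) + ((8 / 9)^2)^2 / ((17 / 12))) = 4710988269 / 63462091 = 74.23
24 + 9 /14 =24.64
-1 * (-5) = 5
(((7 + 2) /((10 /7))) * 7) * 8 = 352.80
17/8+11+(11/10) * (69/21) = 4687/280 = 16.74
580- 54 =526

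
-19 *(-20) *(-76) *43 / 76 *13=-212420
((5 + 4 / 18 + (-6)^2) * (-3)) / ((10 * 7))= -53 / 30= -1.77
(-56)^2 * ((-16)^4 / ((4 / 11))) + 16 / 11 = 6217007120 / 11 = 565182465.45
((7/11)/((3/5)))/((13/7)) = 245/429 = 0.57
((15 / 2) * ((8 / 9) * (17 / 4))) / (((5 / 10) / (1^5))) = 170 / 3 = 56.67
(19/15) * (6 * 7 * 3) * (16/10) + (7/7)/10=12773/50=255.46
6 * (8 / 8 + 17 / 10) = 81 / 5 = 16.20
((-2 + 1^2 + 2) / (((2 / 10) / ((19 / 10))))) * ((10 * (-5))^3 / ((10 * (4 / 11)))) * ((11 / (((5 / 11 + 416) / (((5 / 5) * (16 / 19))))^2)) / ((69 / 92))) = -23425600000 / 1196176977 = -19.58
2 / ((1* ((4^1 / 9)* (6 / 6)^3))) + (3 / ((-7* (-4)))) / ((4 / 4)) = 129 / 28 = 4.61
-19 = -19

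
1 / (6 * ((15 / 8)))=4 / 45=0.09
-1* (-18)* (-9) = -162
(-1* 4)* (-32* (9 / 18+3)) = 448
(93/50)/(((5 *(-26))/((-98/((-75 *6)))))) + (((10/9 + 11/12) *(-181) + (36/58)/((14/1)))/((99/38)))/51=-4144876964729/1498984987500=-2.77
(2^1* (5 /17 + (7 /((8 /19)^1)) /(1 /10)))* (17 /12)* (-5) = -18875 /8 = -2359.38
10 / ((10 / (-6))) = -6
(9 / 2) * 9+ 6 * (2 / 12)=83 / 2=41.50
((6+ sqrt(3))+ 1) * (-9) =-63 - 9 * sqrt(3) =-78.59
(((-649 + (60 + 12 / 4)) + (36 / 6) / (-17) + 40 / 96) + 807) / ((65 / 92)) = 79787 / 255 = 312.89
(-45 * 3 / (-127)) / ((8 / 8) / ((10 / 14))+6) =675 / 4699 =0.14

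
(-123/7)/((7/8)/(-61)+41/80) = -600240/17017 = -35.27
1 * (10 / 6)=5 / 3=1.67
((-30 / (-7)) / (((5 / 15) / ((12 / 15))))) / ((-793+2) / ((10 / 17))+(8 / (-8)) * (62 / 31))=-240 / 31423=-0.01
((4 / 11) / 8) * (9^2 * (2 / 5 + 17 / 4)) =7533 / 440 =17.12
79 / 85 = 0.93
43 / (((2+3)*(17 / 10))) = 86 / 17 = 5.06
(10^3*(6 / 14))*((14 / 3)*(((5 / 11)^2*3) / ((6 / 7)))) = 175000 / 121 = 1446.28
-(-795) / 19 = 795 / 19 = 41.84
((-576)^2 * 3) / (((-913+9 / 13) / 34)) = -109983744 / 2965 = -37094.01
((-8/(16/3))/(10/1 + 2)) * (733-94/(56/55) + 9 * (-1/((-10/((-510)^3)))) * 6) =20056813261/224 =89539344.92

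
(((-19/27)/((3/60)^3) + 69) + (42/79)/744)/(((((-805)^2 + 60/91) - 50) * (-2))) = 133837509533/31191956812440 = 0.00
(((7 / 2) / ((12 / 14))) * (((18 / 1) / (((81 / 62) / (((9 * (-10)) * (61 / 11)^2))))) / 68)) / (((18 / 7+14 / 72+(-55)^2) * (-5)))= 237392358 / 1569484829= 0.15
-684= -684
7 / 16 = 0.44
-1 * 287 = -287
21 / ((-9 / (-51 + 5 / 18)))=118.35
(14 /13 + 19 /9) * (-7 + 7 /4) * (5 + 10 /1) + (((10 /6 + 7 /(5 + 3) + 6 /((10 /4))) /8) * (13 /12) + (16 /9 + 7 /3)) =-36882503 /149760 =-246.28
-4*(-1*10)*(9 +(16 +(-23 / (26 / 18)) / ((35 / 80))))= -41480 / 91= -455.82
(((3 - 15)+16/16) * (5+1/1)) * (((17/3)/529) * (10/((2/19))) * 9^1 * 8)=-2558160/529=-4835.84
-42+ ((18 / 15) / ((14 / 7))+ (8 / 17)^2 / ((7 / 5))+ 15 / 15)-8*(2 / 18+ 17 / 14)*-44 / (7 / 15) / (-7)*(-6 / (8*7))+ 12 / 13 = -24.02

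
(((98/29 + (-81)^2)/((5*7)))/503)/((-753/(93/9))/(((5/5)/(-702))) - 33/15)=5901377/809596631641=0.00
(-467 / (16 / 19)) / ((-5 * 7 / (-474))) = -2102901 / 280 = -7510.36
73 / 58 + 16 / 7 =1439 / 406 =3.54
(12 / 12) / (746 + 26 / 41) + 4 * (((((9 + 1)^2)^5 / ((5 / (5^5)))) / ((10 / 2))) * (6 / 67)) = 918360000000002747 / 2051004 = 447761194029.85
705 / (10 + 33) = 705 / 43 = 16.40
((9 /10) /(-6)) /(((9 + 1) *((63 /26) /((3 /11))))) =-13 /7700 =-0.00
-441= -441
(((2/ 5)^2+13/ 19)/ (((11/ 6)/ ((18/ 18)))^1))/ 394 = 1203/ 1029325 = 0.00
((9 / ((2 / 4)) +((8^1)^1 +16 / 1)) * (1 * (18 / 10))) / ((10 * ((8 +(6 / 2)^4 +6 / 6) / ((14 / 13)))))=147 / 1625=0.09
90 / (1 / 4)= 360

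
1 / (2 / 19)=19 / 2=9.50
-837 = -837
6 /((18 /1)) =1 /3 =0.33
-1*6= -6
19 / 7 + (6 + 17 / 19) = 1278 / 133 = 9.61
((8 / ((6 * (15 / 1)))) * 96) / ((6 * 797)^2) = 32 / 85753215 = 0.00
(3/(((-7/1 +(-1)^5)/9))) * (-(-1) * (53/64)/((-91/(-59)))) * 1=-84429/46592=-1.81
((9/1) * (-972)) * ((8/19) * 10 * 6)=-4199040/19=-221002.11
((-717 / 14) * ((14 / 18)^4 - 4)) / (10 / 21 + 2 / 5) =212.41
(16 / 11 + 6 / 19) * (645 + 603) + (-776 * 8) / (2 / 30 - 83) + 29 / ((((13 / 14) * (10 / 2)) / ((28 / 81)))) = 782448621832 / 342219735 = 2286.39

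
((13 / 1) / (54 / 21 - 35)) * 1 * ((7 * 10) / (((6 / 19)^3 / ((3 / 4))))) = -21845915 / 32688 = -668.32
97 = 97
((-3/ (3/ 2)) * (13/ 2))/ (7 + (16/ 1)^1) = -13/ 23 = -0.57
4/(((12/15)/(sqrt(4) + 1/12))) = 125/12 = 10.42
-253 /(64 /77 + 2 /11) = -249.76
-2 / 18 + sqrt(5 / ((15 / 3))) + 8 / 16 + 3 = 79 / 18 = 4.39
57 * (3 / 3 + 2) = 171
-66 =-66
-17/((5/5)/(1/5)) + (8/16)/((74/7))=-2481/740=-3.35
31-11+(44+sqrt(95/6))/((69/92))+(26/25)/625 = 2*sqrt(570)/9+3687578/46875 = 83.97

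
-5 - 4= -9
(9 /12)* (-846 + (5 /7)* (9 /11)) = -634.06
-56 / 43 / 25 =-56 / 1075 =-0.05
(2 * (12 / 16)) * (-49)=-147 / 2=-73.50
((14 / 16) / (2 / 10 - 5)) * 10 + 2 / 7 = -1033 / 672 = -1.54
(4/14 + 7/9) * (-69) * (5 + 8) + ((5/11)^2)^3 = -35489353388/37202781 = -953.94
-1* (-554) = 554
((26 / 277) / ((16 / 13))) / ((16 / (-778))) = -65741 / 17728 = -3.71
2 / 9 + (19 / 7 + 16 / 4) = 437 / 63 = 6.94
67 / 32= 2.09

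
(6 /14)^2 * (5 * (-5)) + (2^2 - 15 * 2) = -1499 /49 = -30.59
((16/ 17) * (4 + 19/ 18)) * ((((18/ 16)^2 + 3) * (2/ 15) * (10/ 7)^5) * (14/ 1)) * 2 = 3380000/ 7497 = 450.85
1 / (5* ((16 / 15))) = 3 / 16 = 0.19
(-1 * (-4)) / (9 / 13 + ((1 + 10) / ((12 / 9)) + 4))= 208 / 673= 0.31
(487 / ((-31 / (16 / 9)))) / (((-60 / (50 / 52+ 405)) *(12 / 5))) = 5140285 / 65286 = 78.73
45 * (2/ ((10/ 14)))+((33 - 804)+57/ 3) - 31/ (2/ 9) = -1531/ 2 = -765.50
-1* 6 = -6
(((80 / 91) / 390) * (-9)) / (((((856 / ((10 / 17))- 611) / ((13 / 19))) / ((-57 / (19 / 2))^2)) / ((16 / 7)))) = -7680 / 5676307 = -0.00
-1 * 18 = -18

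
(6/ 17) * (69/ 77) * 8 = 3312/ 1309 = 2.53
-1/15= -0.07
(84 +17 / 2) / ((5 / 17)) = 629 / 2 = 314.50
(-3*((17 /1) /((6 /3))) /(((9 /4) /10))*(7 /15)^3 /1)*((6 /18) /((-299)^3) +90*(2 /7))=-48096371929396 /162390211425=-296.18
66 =66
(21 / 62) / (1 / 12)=126 / 31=4.06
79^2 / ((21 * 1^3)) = 6241 / 21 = 297.19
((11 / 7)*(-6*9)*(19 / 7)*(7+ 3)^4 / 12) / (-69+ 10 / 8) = 37620000 / 13279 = 2833.04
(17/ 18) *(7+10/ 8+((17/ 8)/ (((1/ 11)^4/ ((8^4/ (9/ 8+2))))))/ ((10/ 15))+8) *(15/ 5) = 103987203049/ 600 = 173312005.08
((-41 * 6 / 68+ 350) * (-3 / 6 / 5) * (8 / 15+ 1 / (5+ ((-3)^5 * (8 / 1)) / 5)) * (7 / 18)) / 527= -1259420603 / 92838533400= -0.01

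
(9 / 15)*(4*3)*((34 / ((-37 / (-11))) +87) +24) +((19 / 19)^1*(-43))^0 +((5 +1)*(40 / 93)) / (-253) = 1266637543 / 1450955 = 872.97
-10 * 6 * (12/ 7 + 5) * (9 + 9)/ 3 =-16920/ 7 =-2417.14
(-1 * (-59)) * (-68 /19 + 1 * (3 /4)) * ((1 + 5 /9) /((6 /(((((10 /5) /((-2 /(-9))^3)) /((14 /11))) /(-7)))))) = 3767445 /4256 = 885.21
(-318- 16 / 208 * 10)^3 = -71163817984 / 2197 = -32391360.03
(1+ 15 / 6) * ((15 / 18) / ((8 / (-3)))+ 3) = 301 / 32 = 9.41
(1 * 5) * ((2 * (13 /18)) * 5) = 325 /9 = 36.11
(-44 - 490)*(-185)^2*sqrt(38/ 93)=-11682479.78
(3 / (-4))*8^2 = -48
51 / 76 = 0.67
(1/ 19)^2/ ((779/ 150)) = 150/ 281219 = 0.00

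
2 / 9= 0.22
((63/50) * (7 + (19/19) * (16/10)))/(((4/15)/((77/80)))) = 625779/16000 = 39.11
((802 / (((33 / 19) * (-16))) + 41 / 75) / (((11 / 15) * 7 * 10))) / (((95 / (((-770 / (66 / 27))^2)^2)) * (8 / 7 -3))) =14718542815935 / 478192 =30779567.24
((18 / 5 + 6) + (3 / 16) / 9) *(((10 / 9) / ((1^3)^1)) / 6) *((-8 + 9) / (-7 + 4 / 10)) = -11545 / 42768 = -0.27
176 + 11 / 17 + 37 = 3632 / 17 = 213.65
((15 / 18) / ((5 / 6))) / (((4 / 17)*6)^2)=289 / 576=0.50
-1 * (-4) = 4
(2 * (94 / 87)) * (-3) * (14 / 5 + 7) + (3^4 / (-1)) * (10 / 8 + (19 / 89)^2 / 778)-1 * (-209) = 79016826153 / 1787136020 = 44.21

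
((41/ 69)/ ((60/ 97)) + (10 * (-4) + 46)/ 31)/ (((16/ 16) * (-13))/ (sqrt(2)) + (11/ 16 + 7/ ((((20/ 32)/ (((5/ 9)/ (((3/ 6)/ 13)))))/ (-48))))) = -31547072732/ 212230558659585 + 8802976 * sqrt(2)/ 70743519553195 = -0.00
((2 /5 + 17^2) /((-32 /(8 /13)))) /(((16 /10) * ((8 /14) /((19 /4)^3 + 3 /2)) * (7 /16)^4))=-18055.86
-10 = -10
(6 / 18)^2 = 0.11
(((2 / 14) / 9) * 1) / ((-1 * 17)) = -1 / 1071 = -0.00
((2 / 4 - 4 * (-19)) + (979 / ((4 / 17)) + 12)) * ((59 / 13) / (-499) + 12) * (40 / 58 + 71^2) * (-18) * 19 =-33055090277150655 / 376246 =-87854994543.86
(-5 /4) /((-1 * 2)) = 5 /8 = 0.62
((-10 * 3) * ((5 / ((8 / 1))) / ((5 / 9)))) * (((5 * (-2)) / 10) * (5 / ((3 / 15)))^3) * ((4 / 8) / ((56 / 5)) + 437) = 103251796875 / 448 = 230472760.88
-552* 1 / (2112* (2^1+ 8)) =-23 / 880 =-0.03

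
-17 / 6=-2.83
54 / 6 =9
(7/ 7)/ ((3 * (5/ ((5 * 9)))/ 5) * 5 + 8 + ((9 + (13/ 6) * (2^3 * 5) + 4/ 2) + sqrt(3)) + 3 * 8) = 130/ 16897-sqrt(3)/ 16897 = 0.01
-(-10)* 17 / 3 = 170 / 3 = 56.67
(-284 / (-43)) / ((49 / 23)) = 6532 / 2107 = 3.10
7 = 7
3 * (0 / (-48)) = 0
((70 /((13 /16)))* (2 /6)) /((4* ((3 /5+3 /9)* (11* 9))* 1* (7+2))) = 100 /11583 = 0.01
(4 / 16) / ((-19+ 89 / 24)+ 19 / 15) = -10 / 561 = -0.02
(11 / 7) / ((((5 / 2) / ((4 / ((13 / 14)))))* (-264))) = -2 / 195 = -0.01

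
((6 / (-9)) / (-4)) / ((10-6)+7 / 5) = 5 / 162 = 0.03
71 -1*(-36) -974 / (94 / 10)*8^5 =-159575131 / 47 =-3395215.55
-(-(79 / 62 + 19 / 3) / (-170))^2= -0.00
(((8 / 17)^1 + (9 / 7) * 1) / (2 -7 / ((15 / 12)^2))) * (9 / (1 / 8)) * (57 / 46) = -5360850 / 84847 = -63.18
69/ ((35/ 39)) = 2691/ 35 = 76.89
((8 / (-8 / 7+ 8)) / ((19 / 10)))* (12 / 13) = 140 / 247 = 0.57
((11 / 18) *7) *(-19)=-1463 / 18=-81.28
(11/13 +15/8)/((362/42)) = 5943/18824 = 0.32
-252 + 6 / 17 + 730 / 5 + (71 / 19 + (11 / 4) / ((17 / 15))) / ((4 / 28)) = -80755 / 1292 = -62.50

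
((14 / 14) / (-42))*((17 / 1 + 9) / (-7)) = 13 / 147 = 0.09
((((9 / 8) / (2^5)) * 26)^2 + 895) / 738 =14677369 / 12091392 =1.21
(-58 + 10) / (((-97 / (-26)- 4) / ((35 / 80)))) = 78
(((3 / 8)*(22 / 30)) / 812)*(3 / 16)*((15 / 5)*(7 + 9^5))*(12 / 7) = 1096227 / 56840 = 19.29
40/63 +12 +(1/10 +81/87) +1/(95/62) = 4970411/347130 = 14.32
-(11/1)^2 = -121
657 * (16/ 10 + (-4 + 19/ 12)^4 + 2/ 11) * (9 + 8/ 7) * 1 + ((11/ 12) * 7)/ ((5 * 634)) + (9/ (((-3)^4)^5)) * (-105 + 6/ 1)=321667506070254177773/ 1344931088497920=239170.25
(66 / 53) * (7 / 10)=231 / 265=0.87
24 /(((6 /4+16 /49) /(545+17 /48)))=1282673 /179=7165.77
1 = 1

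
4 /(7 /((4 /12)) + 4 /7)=28 /151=0.19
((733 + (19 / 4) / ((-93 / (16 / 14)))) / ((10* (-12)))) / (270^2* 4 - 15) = -95429 / 4555724040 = -0.00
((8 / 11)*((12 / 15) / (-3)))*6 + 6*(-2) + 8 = -284 / 55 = -5.16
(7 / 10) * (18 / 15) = 21 / 25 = 0.84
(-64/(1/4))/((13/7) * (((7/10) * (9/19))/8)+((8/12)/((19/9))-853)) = 389120/1295963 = 0.30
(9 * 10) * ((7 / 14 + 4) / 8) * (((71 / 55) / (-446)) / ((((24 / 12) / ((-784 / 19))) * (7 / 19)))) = 40257 / 4906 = 8.21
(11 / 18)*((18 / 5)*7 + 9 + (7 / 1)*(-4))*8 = 1364 / 45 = 30.31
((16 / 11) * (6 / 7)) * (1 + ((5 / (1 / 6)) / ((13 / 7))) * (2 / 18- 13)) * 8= -2066.67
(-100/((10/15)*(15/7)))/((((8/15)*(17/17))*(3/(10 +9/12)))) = -7525/16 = -470.31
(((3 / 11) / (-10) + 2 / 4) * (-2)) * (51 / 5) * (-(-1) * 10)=-5304 / 55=-96.44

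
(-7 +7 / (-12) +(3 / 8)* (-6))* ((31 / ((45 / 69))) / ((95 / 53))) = -2229551 / 8550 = -260.77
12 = 12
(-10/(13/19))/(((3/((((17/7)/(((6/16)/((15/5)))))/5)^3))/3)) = -95587328/111475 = -857.48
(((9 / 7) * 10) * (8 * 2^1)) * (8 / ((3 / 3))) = 11520 / 7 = 1645.71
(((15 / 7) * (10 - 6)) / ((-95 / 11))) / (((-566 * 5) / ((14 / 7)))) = 132 / 188195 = 0.00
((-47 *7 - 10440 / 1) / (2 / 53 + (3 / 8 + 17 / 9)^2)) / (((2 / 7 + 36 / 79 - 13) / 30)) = 9817312627584 / 1923236195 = 5104.58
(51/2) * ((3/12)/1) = 51/8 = 6.38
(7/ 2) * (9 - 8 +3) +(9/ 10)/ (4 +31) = 4909/ 350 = 14.03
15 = 15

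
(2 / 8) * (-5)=-5 / 4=-1.25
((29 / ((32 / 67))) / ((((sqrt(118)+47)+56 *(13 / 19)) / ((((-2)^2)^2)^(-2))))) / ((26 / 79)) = 4727554103 / 550593478656 - 55412417 *sqrt(118) / 550593478656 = 0.01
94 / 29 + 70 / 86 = 5057 / 1247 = 4.06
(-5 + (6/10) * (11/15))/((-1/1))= 4.56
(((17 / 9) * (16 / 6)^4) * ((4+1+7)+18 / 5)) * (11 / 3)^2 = 219062272 / 10935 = 20033.13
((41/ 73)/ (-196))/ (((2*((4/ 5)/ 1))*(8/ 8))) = -205/ 114464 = -0.00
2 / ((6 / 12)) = 4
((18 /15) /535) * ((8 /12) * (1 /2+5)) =22 /2675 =0.01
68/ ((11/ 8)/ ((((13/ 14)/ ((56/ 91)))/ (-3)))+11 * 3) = 11492/ 5115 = 2.25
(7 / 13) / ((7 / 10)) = 0.77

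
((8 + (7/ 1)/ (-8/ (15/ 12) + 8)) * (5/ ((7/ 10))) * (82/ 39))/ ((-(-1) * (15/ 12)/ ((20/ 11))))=24600/ 91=270.33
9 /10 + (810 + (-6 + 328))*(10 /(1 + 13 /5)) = 283081 /90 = 3145.34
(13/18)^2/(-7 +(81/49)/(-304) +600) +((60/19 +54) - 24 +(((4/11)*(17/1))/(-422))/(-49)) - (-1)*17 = 77549628049051637/1546073779668957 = 50.16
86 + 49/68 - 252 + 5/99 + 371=1385251/6732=205.77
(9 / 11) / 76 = 0.01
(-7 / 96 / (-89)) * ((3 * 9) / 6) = 21 / 5696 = 0.00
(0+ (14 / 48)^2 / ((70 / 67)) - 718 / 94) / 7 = -2045797 / 1895040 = -1.08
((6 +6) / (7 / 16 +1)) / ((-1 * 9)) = -64 / 69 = -0.93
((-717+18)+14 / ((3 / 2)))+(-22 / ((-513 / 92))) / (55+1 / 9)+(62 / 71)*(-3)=-57895461 / 83638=-692.21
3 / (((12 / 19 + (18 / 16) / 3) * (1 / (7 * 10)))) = 10640 / 51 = 208.63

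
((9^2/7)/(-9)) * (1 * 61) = -549/7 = -78.43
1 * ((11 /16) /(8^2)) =11 /1024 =0.01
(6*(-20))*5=-600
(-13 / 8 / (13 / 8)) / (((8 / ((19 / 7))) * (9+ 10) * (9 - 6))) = -0.01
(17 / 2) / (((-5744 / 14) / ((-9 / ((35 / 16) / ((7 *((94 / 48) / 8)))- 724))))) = -50337 / 195112192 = -0.00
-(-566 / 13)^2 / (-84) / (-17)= -80089 / 60333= -1.33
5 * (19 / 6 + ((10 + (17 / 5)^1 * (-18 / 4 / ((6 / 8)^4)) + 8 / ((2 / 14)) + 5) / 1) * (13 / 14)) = 7621 / 63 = 120.97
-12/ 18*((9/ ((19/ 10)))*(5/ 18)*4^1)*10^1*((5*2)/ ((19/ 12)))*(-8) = 640000/ 361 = 1772.85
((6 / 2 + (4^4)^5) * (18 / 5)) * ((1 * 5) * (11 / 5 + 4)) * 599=367502965492108518 / 5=73500593098421703.60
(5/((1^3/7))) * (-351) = -12285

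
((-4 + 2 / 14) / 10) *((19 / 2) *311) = -159543 / 140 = -1139.59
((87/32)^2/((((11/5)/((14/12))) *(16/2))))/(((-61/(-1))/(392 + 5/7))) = 34678635/10993664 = 3.15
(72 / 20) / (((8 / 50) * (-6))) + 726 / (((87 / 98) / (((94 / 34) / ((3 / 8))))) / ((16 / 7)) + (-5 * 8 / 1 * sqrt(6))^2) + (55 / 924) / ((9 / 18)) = -80490969623 / 22639535436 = -3.56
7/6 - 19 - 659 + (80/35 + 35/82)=-580418/861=-674.12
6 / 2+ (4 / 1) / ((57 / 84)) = 169 / 19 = 8.89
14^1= 14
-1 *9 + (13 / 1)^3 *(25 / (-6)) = -54979 / 6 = -9163.17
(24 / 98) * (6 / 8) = 9 / 49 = 0.18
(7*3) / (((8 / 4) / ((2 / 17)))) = 21 / 17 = 1.24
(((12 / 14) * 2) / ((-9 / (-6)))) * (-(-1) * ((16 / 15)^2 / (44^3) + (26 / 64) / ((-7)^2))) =3899447 / 410879700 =0.01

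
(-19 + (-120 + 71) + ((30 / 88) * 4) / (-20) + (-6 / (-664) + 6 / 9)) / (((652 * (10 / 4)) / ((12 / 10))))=-184588 / 3720475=-0.05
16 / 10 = 8 / 5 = 1.60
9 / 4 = 2.25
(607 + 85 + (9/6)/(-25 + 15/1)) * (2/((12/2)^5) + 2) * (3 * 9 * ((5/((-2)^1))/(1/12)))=-107610349/96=-1120941.14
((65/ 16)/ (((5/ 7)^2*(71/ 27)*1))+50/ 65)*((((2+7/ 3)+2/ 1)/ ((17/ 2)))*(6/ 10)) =5327353/ 3138200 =1.70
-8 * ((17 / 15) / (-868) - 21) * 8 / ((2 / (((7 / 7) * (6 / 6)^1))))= 2187496 / 3255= 672.04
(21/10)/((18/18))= 21/10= 2.10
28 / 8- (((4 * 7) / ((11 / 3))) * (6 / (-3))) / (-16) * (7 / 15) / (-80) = 3.51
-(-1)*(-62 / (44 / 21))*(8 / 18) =-434 / 33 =-13.15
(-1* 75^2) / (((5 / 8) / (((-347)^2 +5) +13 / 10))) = -1083737700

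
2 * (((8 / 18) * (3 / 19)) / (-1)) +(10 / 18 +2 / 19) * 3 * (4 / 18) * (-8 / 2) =-976 / 513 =-1.90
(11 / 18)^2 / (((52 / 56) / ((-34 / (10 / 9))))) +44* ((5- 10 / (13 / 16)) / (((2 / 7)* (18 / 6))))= -453299 / 1170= -387.44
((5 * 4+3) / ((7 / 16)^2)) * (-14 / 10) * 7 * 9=-10598.40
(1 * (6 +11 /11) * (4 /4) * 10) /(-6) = -35 /3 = -11.67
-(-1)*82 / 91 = 82 / 91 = 0.90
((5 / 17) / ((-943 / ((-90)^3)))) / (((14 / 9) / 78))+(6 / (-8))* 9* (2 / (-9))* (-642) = 1171330029 / 112217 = 10438.08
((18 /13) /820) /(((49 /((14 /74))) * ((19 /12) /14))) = 108 /1873495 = 0.00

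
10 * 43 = 430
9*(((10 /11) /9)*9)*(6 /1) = 540 /11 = 49.09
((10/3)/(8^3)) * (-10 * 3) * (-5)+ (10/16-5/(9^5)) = 12104405/7558272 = 1.60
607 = 607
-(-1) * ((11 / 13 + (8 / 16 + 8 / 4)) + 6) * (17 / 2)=4131 / 52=79.44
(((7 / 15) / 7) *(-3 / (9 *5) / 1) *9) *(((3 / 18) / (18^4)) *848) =-53 / 984150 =-0.00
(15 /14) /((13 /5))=75 /182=0.41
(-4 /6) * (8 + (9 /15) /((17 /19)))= -1474 /255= -5.78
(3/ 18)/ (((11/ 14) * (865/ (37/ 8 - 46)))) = -2317/ 228360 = -0.01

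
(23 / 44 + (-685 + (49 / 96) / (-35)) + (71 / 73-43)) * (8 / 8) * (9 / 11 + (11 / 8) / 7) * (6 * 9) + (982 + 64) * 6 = -265362705057 / 7914368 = -33529.24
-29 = -29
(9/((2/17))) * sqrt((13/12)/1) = 51 * sqrt(39)/4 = 79.62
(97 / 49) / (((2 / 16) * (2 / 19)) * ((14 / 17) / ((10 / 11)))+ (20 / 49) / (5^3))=3133100 / 24033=130.37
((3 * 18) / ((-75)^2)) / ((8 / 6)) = 9 / 1250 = 0.01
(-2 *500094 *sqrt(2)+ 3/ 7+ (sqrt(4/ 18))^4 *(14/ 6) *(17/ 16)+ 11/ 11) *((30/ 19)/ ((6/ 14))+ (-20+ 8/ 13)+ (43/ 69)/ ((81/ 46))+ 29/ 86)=-817593917719/ 35120928024+ 159443597334 *sqrt(2)/ 10621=21230303.22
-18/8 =-9/4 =-2.25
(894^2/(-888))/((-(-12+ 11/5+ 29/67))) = -96.08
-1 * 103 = -103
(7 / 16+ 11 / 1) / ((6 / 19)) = 1159 / 32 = 36.22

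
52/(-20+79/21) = -1092/341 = -3.20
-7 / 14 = -1 / 2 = -0.50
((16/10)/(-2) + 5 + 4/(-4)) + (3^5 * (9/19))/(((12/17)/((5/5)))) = 63181/380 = 166.27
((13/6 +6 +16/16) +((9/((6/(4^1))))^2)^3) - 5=279961/6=46660.17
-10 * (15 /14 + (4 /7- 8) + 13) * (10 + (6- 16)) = 0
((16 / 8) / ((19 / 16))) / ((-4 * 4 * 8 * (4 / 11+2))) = -11 / 1976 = -0.01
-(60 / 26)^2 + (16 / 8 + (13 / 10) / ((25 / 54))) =-10931 / 21125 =-0.52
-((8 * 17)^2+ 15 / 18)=-110981 / 6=-18496.83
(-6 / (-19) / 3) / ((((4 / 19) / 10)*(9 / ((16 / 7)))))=80 / 63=1.27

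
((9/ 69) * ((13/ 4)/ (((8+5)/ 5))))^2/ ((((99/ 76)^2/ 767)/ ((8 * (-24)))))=-2307.07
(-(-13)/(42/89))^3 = 1548816893/74088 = 20905.10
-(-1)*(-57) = -57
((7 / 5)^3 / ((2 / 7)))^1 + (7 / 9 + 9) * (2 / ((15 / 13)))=26.55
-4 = -4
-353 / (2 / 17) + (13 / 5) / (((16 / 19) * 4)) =-959913 / 320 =-2999.73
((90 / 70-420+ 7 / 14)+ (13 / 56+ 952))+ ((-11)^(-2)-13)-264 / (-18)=10889563 / 20328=535.69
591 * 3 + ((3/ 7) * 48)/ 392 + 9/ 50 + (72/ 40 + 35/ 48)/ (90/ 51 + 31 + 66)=1225456814437/ 691076400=1773.26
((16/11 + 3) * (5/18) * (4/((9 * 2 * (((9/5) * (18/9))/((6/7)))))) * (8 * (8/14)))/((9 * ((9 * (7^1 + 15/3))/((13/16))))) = 325/1299078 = 0.00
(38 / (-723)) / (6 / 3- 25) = 0.00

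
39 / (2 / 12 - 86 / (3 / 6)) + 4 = 3890 / 1031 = 3.77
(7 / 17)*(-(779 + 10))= -5523 / 17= -324.88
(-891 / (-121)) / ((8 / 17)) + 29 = 3929 / 88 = 44.65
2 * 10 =20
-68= -68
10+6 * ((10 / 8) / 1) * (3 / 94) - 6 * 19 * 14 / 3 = -98091 / 188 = -521.76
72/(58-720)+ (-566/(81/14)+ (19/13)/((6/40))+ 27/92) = -2818560779/32065956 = -87.90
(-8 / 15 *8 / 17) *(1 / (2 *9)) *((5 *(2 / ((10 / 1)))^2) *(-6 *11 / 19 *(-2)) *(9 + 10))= -1408 / 3825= -0.37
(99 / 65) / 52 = 99 / 3380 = 0.03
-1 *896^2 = -802816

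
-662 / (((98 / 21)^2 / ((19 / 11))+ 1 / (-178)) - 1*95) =20149956 / 2508013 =8.03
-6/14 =-3/7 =-0.43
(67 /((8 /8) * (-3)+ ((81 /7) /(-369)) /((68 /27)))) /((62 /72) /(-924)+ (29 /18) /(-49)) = 101488508352 /154287181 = 657.79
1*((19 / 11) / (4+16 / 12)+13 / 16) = 25 / 22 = 1.14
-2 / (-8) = 1 / 4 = 0.25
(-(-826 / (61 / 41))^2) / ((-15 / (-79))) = -90605570524 / 55815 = -1623319.37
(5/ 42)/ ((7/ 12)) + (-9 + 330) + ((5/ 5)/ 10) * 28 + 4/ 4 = 79626/ 245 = 325.00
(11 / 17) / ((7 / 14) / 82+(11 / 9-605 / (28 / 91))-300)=-4059 / 14208481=-0.00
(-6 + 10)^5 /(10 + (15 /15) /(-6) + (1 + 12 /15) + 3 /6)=84.40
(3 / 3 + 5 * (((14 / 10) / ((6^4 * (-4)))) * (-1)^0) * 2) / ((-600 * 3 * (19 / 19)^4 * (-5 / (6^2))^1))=517 / 129600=0.00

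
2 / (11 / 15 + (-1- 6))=-0.32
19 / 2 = 9.50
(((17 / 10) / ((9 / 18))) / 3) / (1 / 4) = 68 / 15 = 4.53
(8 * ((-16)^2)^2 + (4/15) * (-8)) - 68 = 7863268/15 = 524217.87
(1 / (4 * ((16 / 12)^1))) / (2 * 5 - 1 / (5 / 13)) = 15 / 592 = 0.03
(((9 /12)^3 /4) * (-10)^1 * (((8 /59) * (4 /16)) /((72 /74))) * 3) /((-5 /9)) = 2997 /15104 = 0.20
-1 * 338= -338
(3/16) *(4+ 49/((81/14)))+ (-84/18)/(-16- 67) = 42923/17928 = 2.39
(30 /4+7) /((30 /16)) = 116 /15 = 7.73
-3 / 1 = -3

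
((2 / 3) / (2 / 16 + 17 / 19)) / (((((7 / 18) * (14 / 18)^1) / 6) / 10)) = 196992 / 1519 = 129.69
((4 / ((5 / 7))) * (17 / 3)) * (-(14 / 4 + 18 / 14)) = -2278 / 15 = -151.87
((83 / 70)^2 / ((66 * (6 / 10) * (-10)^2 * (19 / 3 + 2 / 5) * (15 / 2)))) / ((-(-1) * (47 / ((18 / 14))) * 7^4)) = 6889 / 86005889662000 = 0.00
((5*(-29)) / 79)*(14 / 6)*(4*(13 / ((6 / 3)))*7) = -184730 / 237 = -779.45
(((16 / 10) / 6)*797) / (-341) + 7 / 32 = -66211 / 163680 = -0.40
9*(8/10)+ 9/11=441/55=8.02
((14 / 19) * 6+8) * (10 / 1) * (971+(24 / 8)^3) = 2355280 / 19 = 123962.11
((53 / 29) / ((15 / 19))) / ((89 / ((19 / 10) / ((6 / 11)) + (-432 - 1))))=-25951397 / 2322900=-11.17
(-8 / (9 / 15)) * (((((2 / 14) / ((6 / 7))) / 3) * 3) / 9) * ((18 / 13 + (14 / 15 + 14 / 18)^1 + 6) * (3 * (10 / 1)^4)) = -212840000 / 3159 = -67375.75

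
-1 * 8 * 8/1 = -64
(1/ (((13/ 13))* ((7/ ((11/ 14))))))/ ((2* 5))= 11/ 980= 0.01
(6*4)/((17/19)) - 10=286/17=16.82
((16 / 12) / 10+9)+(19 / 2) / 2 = 833 / 60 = 13.88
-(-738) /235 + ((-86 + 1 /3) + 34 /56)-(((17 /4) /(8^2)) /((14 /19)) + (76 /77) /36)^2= -81.93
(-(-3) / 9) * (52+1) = 53 / 3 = 17.67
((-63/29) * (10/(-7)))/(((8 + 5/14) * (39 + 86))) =28/9425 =0.00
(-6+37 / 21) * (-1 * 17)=1513 / 21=72.05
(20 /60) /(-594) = -1 /1782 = -0.00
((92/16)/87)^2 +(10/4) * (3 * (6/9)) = 606049/121104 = 5.00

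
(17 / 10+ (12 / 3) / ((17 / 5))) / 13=489 / 2210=0.22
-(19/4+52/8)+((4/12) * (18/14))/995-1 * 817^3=-15193131285593/27860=-545338524.25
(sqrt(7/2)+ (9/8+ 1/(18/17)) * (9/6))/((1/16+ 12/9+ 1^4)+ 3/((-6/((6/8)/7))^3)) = 263424 * sqrt(14)/1262231+ 1635424/1262231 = 2.08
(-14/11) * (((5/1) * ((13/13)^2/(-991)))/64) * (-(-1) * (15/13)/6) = 0.00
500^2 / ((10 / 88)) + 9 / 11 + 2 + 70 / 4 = 48400447 / 22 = 2200020.32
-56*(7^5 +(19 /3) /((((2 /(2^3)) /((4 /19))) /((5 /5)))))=-2824472 /3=-941490.67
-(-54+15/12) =211/4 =52.75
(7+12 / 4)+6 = 16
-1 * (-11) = 11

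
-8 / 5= -1.60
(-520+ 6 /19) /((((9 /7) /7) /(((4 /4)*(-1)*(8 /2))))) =1935304 /171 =11317.57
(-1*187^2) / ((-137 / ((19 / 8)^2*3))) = 4319.28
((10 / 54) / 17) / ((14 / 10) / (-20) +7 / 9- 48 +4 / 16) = -250 / 1079619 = -0.00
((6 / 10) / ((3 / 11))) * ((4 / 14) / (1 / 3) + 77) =1199 / 7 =171.29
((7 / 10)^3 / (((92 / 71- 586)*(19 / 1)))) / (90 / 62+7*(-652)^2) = -754943 / 72761780715558000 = -0.00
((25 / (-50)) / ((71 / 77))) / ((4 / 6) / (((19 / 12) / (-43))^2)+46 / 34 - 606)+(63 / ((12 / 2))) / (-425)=-416327408 / 20915831425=-0.02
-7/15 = -0.47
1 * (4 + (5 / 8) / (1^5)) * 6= 111 / 4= 27.75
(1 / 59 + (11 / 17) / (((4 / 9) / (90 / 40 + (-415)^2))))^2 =16191913986334543081 / 257538304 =62871866960.55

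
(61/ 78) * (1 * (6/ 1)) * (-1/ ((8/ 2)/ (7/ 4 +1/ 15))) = -6649/ 3120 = -2.13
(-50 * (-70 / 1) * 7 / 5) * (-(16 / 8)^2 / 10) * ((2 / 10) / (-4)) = 98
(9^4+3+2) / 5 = 6566 / 5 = 1313.20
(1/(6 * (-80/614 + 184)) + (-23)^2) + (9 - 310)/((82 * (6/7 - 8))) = 529.51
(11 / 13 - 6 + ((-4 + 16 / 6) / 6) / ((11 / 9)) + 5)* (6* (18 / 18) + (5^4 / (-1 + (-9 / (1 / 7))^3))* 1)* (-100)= 10224975 / 50791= 201.31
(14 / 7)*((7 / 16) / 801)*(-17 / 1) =-119 / 6408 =-0.02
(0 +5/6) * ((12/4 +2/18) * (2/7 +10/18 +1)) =1160/243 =4.77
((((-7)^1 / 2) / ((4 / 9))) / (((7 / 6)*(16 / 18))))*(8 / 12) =-81 / 16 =-5.06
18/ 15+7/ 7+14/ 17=3.02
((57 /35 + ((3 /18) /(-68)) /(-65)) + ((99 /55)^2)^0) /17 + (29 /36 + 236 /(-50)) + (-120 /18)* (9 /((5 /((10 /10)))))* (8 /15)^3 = -1320798461 /236691000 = -5.58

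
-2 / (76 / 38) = -1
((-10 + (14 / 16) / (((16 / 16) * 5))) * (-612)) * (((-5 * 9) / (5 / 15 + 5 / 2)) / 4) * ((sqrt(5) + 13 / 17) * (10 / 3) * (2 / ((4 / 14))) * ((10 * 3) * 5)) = -250749539.99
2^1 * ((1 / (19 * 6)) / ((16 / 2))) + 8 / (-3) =-405 / 152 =-2.66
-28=-28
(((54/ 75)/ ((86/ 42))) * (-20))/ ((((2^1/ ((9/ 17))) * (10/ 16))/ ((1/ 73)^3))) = -54432/ 7109285675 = -0.00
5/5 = 1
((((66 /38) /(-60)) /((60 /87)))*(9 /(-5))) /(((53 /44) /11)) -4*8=-15764609 /503500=-31.31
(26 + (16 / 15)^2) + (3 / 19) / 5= 116149 / 4275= 27.17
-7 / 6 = -1.17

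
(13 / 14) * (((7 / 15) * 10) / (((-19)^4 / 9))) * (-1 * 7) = -273 / 130321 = -0.00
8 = 8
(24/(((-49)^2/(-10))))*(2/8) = -60/2401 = -0.02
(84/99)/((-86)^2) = 7/61017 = 0.00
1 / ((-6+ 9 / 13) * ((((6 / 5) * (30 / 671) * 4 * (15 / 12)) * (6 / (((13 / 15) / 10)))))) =-113399 / 11178000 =-0.01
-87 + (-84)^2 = 6969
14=14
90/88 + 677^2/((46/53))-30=534382289/1012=528045.74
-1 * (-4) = 4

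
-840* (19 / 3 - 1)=-4480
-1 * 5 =-5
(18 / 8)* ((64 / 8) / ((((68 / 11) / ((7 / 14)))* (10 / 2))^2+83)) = 726 / 157481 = 0.00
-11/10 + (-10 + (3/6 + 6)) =-23/5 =-4.60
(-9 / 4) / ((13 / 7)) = -63 / 52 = -1.21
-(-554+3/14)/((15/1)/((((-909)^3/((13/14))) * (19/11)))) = -36880243505901/715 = -51580760148.11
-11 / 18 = -0.61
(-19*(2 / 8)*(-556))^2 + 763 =6975644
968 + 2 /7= 6778 /7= 968.29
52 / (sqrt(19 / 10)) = 37.72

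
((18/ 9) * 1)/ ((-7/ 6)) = -1.71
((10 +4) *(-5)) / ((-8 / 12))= 105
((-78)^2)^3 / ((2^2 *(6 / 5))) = 46916583480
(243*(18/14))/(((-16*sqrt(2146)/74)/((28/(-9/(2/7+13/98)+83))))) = -89667*sqrt(2146)/292436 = -14.20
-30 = -30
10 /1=10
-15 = -15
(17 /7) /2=17 /14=1.21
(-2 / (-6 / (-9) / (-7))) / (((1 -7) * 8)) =-7 / 16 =-0.44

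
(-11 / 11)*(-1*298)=298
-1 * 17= -17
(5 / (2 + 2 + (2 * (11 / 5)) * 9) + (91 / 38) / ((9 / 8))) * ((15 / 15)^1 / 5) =83627 / 186390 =0.45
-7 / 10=-0.70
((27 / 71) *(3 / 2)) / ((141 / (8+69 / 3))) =837 / 6674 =0.13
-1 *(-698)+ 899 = 1597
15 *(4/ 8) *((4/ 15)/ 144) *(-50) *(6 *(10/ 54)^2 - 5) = 29125/ 8748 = 3.33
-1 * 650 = -650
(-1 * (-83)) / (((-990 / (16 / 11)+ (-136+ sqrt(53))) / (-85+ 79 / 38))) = 8369056 * sqrt(53) / 810857243+ 6834380356 / 810857243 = 8.50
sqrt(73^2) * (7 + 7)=1022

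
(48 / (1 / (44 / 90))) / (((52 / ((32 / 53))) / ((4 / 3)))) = 11264 / 31005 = 0.36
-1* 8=-8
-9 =-9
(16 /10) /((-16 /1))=-1 /10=-0.10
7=7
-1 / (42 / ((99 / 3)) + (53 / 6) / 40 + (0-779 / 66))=2640 / 27217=0.10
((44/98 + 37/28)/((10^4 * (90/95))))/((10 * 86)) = 6593/30340800000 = 0.00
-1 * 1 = -1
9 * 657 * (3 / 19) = 17739 / 19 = 933.63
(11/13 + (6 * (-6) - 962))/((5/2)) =-25926/65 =-398.86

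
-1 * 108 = -108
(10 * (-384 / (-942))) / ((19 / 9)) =5760 / 2983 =1.93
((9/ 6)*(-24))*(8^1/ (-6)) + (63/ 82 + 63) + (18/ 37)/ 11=3731631/ 33374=111.81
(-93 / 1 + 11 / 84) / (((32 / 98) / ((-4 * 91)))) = 4969237 / 48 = 103525.77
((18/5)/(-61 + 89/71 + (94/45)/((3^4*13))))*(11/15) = -22204611/502501240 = -0.04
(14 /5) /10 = 7 /25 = 0.28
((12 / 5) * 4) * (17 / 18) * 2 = 18.13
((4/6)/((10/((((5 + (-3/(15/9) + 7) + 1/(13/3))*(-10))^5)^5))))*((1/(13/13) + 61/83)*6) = -583290262091539765857805928879918928800894960937736362895781969746538001007116288/2928410156169728916402756972595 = -199183253364503291286452200000000000000000000000000.00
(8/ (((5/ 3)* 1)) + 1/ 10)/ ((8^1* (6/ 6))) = 49/ 80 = 0.61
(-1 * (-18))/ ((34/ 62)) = 558/ 17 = 32.82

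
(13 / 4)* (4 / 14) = 13 / 14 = 0.93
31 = 31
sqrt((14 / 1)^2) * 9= 126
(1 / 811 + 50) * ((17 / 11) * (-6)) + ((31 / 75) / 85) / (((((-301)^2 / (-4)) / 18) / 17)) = -46843011312474 / 101031440125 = -463.65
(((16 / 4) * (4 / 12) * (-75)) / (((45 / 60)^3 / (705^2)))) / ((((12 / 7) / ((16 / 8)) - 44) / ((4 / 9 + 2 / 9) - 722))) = -2676954560000 / 1359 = -1969797321.56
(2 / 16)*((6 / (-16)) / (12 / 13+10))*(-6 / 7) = 117 / 31808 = 0.00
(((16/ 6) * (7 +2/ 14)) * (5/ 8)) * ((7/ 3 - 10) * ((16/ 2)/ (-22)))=23000/ 693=33.19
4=4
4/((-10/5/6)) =-12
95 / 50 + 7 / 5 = 33 / 10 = 3.30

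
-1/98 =-0.01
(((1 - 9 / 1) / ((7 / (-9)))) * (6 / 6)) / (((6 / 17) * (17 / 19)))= 228 / 7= 32.57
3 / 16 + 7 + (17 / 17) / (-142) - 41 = -38419 / 1136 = -33.82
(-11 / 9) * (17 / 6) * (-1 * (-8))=-748 / 27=-27.70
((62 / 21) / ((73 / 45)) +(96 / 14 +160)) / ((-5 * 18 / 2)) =-86194 / 22995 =-3.75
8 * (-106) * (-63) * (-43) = -2297232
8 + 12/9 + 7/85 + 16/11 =30491/2805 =10.87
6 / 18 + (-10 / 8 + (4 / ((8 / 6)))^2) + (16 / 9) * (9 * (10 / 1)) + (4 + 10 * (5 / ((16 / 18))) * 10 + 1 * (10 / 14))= 61765 / 84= 735.30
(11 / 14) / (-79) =-11 / 1106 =-0.01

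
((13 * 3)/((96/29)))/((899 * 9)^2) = 13/72236448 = 0.00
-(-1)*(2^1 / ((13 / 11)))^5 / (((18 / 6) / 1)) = 5153632 / 1113879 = 4.63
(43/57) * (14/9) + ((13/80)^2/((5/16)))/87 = 34944899/29754000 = 1.17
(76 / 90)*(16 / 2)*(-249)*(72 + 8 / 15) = -27452416 / 225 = -122010.74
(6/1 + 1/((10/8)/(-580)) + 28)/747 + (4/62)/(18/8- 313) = -16575166/28784151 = -0.58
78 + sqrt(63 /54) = sqrt(42) /6 + 78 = 79.08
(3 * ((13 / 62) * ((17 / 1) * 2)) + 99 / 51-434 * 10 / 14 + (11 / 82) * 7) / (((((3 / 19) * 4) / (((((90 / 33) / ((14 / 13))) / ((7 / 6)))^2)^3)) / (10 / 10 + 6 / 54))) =-27861175536011405786250000 / 529818432046126072927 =-52586.27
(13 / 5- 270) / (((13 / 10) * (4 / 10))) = -6685 / 13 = -514.23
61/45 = 1.36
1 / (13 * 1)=1 / 13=0.08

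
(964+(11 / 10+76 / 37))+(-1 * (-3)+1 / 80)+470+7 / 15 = 12792823 / 8880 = 1440.63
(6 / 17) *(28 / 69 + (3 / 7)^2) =3986 / 19159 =0.21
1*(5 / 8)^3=125 / 512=0.24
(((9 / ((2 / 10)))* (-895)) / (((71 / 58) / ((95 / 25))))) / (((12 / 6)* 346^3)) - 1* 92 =-270571217857 / 2940943256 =-92.00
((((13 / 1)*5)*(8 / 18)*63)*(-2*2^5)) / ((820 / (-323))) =1881152 / 41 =45881.76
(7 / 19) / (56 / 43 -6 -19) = -301 / 19361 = -0.02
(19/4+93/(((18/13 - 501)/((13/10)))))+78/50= 6.07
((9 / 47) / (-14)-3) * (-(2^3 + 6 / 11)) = 1983 / 77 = 25.75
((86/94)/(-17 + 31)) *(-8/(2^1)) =-0.26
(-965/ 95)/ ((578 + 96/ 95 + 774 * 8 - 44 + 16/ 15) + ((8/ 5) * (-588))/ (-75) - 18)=-72375/ 47898676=-0.00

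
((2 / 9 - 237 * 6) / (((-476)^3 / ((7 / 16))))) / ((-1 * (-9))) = 457 / 713131776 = 0.00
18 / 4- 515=-1021 / 2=-510.50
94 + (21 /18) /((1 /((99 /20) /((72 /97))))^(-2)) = 94.03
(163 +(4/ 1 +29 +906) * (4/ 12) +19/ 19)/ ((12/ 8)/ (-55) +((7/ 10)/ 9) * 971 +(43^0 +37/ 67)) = 3163941/ 511054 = 6.19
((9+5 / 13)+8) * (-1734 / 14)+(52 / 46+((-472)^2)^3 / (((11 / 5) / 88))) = 925723335439024866580 / 2093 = 442294952431450007.92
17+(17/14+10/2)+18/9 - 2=325/14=23.21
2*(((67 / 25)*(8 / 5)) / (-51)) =-1072 / 6375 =-0.17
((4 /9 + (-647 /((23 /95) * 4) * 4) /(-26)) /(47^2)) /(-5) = -555577 /59444190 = -0.01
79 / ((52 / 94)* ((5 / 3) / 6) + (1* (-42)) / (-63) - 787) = -33417 / 332554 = -0.10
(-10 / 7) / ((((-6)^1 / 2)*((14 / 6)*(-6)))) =-5 / 147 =-0.03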